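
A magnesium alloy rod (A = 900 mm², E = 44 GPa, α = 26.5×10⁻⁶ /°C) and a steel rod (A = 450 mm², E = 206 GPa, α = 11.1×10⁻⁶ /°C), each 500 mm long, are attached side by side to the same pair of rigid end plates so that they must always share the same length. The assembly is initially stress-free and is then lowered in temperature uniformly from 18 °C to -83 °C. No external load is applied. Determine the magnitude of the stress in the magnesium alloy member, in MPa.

Both members must finish at the same length. With the larger α, the magnesium alloy tends to over-contract; the plates restrain it, putting the magnesium alloy in tension and the steel in compression. With no external load the two internal forces are equal and opposite, magnitude P.
Setting the final lengths equal and cancelling L: (α₁ − α₂)ΔT = P/(A₁E₁) + P/(A₂E₂).
|α₁ − α₂|·ΔT = 15.4×10⁻⁶ × 101 = 0.001555.
1/(A₁E₁) + 1/(A₂E₂) = 1/(900×44×10³) + 1/(450×206×10³) = 3.604×10⁻⁸ N⁻¹.
So P = 0.001555 / 3.604×10⁻⁸ = 43.16 kN.
σ_{magnesium alloy} = P/A₁ = 43160/900 = 47.95 MPa, tensile.

σ ≈ 48 MPa (tensile)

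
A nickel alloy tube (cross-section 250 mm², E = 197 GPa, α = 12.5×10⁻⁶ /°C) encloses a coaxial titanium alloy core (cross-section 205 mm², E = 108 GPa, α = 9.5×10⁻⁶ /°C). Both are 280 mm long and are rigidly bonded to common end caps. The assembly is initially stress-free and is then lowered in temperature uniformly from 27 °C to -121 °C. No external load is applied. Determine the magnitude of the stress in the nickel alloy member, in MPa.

The nickel alloy has the larger α, so on cooling it would change length more than the titanium alloy if both were free. The rigid plates force a common final length, so the nickel alloy is put into tension and the titanium alloy into compression, with equal and opposite forces P (no external load).
Setting the final lengths equal and cancelling L: (α₁ − α₂)ΔT = P/(A₁E₁) + P/(A₂E₂).
|α₁ − α₂|·ΔT = 3×10⁻⁶ × 148 = 0.000444.
1/(A₁E₁) + 1/(A₂E₂) = 1/(250×197×10³) + 1/(205×108×10³) = 6.547×10⁻⁸ N⁻¹.
P = 0.000444 / 6.547×10⁻⁸ = 6782 N = 6.782 kN.
σ_{nickel alloy} = P/A₁ = 6782/250 = 27.13 MPa, tensile.

σ ≈ 27.1 MPa (tensile)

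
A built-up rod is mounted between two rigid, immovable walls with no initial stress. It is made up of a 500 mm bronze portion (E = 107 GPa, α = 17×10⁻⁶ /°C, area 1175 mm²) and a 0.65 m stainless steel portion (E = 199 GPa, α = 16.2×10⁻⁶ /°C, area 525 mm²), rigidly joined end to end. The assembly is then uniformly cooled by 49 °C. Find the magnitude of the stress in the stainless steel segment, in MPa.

If the supports were absent, the total length change would be Σ αᵢΔT Lᵢ = 17×10⁻⁶×49×500 + 16.2×10⁻⁶×49×650 = 0.9325 mm.
Since the ends are fixed, an axial force P builds up, equal in every segment, with P · Σ Lᵢ/(AᵢEᵢ) = δ_free.
Σ Lᵢ/(AᵢEᵢ) = 500/(1175×107×10³) + 650/(525×199×10³) = 1.02×10⁻⁵ mm/N.
P = 0.9325 / 1.02×10⁻⁵ = 91430 N = 91.43 kN, tensile.
σ_{stainless steel} = P / A = 91430 / 525 = 174.2 MPa.

σ ≈ 174 MPa (tensile)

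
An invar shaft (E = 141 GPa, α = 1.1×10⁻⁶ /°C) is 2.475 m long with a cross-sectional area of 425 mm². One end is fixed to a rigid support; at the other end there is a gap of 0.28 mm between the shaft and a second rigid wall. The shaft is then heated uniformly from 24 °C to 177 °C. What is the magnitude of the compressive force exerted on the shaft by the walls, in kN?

If the wall were absent the shaft would grow by αΔT L = 1.1×10⁻⁶ × 153 × 2475 = 0.4165 mm.
The gap closes (δ_free > 0.28 mm) and the wall then resists a further 0.4165 − 0.28 = 0.1365 mm of expansion.
That suppressed elongation corresponds to σ = E·Δ/L = 141×10³ × 0.1365/2475 = 7.779 MPa.
P = σA = 7.779 × 425 = 3.306 kN.

P ≈ 3.31 kN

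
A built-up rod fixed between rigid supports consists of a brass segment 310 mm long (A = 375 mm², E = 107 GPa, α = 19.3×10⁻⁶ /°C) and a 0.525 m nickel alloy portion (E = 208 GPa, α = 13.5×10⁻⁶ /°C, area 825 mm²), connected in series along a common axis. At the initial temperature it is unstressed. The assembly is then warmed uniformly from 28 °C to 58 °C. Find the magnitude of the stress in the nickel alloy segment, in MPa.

σ ≈ 44.1 MPa (compressive)

If the supports were absent, the total length change would be Σ αᵢΔT Lᵢ = 19.3×10⁻⁶×30×310 + 13.5×10⁻⁶×30×525 = 0.3921 mm.
The rigid supports impose zero overall length change; the single axial force P common to all segments must satisfy P Σ Lᵢ/(AᵢEᵢ) = δ_free.
Σ Lᵢ/(AᵢEᵢ) = 310/(375×107×10³) + 525/(825×208×10³) = 1.079×10⁻⁵ mm/N.
So P = 0.3921 / 1.079×10⁻⁵ = 36.36 kN, compressive.
σ_{nickel alloy} = P / A = 36360 / 825 = 44.07 MPa.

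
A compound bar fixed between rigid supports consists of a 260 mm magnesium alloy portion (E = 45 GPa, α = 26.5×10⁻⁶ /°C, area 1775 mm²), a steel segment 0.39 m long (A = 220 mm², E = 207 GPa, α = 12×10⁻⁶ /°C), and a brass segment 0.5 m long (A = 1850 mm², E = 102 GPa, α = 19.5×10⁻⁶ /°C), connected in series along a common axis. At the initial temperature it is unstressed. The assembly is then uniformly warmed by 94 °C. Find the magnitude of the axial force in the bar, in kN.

If the supports were absent, the total length change would be Σ αᵢΔT Lᵢ = 26.5×10⁻⁶×94×260 + 12×10⁻⁶×94×390 + 19.5×10⁻⁶×94×500 = 2.004 mm.
The walls prevent any net length change, so an axial force P (same in every segment) develops. Compatibility: P · Σ Lᵢ/(AᵢEᵢ) = δ_free.
The series flexibility is Σ Lᵢ/(AᵢEᵢ) = 260/(1775×45×10³) + 390/(220×207×10³) + 500/(1850×102×10³) = 1.447×10⁻⁵ mm/N.
Hence P = δ_free / Σ(L/AE) = 2.004/1.447×10⁻⁵ = 138.5 kN (compressive).

P ≈ 139 kN (compressive)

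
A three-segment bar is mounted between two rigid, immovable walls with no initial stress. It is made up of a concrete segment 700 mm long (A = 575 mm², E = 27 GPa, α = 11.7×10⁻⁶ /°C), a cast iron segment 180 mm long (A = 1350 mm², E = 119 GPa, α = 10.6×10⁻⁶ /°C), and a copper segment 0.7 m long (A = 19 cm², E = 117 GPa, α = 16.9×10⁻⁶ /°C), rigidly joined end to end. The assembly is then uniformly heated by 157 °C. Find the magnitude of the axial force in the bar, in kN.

P ≈ 69.7 kN (compressive)

Free thermal expansion of the whole bar: Σ αᵢΔT Lᵢ = 11.7×10⁻⁶×157×700 + 10.6×10⁻⁶×157×180 + 16.9×10⁻⁶×157×700 = 3.443 mm.
Since the ends are fixed, an axial force P builds up, equal in every segment, with P · Σ Lᵢ/(AᵢEᵢ) = δ_free.
Σ Lᵢ/(AᵢEᵢ) = 700/(575×27×10³) + 180/(1350×119×10³) + 700/(1900×117×10³) = 4.936×10⁻⁵ mm/N.
Hence P = δ_free / Σ(L/AE) = 3.443/4.936×10⁻⁵ = 69.75 kN (compressive).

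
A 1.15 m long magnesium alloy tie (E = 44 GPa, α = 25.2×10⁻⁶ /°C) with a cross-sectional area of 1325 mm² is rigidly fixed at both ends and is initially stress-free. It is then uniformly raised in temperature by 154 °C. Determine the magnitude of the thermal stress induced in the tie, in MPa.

The supports are rigid, so the total axial strain is zero. The restrained thermal strain is ε = αΔT = 25.2×10⁻⁶ × 154 = 3880.8×10⁻⁶.
The stress required to suppress this strain is σ = Eε = 44×10³ × 3880.8×10⁻⁶ = 170.8 MPa, compressive since the tie is trying to expand.

σ ≈ 171 MPa (compressive)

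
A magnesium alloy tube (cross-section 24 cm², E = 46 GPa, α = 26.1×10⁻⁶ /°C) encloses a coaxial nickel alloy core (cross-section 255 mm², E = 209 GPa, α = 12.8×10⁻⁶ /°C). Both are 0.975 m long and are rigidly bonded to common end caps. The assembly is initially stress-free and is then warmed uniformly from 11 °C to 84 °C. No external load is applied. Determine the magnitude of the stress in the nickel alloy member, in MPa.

σ ≈ 137 MPa (tensile)

Both members must finish at the same length. With the larger α, the magnesium alloy tends to over-expand; the plates restrain it, putting the magnesium alloy in compression and the nickel alloy in tension. With no external load the two internal forces are equal and opposite, magnitude P.
Setting the final lengths equal and cancelling L: (α₁ − α₂)ΔT = P/(A₁E₁) + P/(A₂E₂).
|α₁ − α₂|·ΔT = 13.3×10⁻⁶ × 73 = 0.0009709.
1/(A₁E₁) + 1/(A₂E₂) = 1/(2400×46×10³) + 1/(255×209×10³) = 2.782×10⁻⁸ N⁻¹.
P = 0.0009709 / 2.782×10⁻⁸ = 34900 N = 34.9 kN.
σ_{nickel alloy} = P/A₂ = 34900/255 = 136.9 MPa, tensile.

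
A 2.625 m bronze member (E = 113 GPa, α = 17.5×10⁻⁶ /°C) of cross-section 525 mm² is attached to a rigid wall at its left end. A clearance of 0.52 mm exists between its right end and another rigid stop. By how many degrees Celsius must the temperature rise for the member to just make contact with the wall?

The gap closes when αΔT L = 0.52 mm, since the member is still unstressed at that instant.
So ΔT = g/(αL) = 0.52/(17.5×10⁻⁶ × 2625) = 11.32 °C.

ΔT ≈ 11.3 °C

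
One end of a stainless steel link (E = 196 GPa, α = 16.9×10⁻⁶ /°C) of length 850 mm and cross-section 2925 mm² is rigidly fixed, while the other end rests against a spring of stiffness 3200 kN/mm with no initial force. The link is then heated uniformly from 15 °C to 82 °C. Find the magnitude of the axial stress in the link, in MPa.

If the spring were absent the link would lengthen by αΔT L = 16.9×10⁻⁶ × 67 × 850 = 0.9625 mm.
Let P be the compressive force at the spring. The link shortens elastically by PL/(AE) and the spring compresses by P/k; together these equal δ_free.
So P = δ_free / [L/(AE) + 1/k] = 0.9625 / [ 850/(2925×196×10³) + 1/(3200×10³) ].
P = 0.9625 / 1.795×10⁻⁶ = 536100 N.
σ = P/A = 536100/2925 = 183.3 MPa.

σ ≈ 183 MPa (compressive)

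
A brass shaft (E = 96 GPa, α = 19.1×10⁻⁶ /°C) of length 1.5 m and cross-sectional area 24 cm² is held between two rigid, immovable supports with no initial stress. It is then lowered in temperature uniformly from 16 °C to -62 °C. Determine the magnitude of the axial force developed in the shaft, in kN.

With zero net strain, σ = E·αΔT = 96 GPa × 19.1×10⁻⁶ × 78 = 143 MPa.
Axial force P = σA = 143 × 2400 = 343200 N = 343.2 kN, tensile.

P ≈ 343 kN (tensile)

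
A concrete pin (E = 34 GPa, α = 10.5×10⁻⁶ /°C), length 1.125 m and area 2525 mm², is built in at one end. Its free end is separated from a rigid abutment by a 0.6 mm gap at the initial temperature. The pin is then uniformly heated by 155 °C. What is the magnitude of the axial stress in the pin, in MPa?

σ ≈ 37.2 MPa (compressive)

If the wall were absent the pin would grow by αΔT L = 10.5×10⁻⁶ × 155 × 1125 = 1.831 mm.
The gap closes (δ_free > 0.6 mm) and the wall then resists a further 1.831 − 0.6 = 1.231 mm of expansion.
That suppressed elongation corresponds to σ = E·Δ/L = 34×10³ × 1.231/1125 = 37.2 MPa.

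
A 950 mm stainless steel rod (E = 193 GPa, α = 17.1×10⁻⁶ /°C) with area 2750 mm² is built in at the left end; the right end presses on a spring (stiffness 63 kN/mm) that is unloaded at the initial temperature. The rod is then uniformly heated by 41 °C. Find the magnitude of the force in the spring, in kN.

If the spring were absent the rod would lengthen by αΔT L = 17.1×10⁻⁶ × 41 × 950 = 0.666 mm.
With a force P in the spring, the elastic change of the rod is PL/(AE) and that of the spring is P/k; compatibility requires their sum to equal δ_free.
P [ L/(AE) + 1/k ] = δ_free → P [ 950/(2750×193×10³) + 1/(63×10³) ] = 0.666.
P = 0.666 / 1.766×10⁻⁵ = 37710 N.

P ≈ 37.7 kN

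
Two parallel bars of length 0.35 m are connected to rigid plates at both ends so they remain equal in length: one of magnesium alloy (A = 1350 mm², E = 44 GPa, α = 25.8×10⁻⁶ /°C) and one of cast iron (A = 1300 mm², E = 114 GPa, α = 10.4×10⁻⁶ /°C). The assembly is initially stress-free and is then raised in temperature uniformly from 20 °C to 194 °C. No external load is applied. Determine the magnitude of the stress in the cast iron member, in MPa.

σ ≈ 87.4 MPa (tensile)

Equilibrium of a rigid end plate with no external load gives equal and opposite internal forces ±P in the two members. Since α_{magnesium alloy} > α_{cast iron}, heating drives the magnesium alloy into compression and the cast iron into tension.
Equating the net (thermal + elastic) strains gives |α₁ − α₂|·ΔT = P·[1/(A₁E₁) + 1/(A₂E₂)].
|α₁ − α₂|·ΔT = 15.4×10⁻⁶ × 174 = 0.00268.
1/(A₁E₁) + 1/(A₂E₂) = 1/(1350×44×10³) + 1/(1300×114×10³) = 2.358×10⁻⁸ N⁻¹.
So P = 0.00268 / 2.358×10⁻⁸ = 113.6 kN.
σ_{cast iron} = P/A₂ = 113600/1300 = 87.4 MPa, tensile.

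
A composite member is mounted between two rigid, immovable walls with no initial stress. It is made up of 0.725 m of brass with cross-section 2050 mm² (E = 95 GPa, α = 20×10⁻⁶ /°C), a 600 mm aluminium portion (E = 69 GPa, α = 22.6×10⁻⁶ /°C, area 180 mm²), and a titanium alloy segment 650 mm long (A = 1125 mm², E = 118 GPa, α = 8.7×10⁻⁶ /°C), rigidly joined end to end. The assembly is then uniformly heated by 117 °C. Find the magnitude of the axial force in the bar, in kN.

P ≈ 69.3 kN (compressive)

If the supports were absent, the total length change would be Σ αᵢΔT Lᵢ = 20×10⁻⁶×117×725 + 22.6×10⁻⁶×117×600 + 8.7×10⁻⁶×117×650 = 3.945 mm.
The walls prevent any net length change, so an axial force P (same in every segment) develops. Compatibility: P · Σ Lᵢ/(AᵢEᵢ) = δ_free.
The series flexibility is Σ Lᵢ/(AᵢEᵢ) = 725/(2050×95×10³) + 600/(180×69×10³) + 650/(1125×118×10³) = 5.693×10⁻⁵ mm/N.
Hence P = δ_free / Σ(L/AE) = 3.945/5.693×10⁻⁵ = 69.29 kN (compressive).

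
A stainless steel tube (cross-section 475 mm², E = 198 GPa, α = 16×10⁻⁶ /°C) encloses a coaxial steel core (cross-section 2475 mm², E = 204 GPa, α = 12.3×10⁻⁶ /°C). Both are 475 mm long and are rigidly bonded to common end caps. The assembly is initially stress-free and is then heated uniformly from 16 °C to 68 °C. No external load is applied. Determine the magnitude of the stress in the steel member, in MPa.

σ ≈ 6.16 MPa (tensile)

The stainless steel has the larger α, so on heating it would change length more than the steel if both were free. The rigid plates force a common final length, so the stainless steel is put into compression and the steel into tension, with equal and opposite forces P (no external load).
Equating the net (thermal + elastic) strains gives |α₁ − α₂|·ΔT = P·[1/(A₁E₁) + 1/(A₂E₂)].
|α₁ − α₂|·ΔT = 3.7×10⁻⁶ × 52 = 0.0001924.
1/(A₁E₁) + 1/(A₂E₂) = 1/(475×198×10³) + 1/(2475×204×10³) = 1.261×10⁻⁸ N⁻¹.
P = 0.0001924 / 1.261×10⁻⁸ = 15250 N = 15.25 kN.
σ_{steel} = P/A₂ = 15250/2475 = 6.163 MPa, tensile.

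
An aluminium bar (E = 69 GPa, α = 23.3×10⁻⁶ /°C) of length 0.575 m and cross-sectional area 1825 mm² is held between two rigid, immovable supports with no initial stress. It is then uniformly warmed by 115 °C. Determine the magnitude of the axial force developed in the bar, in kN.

P ≈ 337 kN (compressive)

The ends cannot move, so σ = EαΔT = 69×10³ × 23.3×10⁻⁶ × 115 = 184.9 MPa.
P = AEαΔT = 1825 × 69×10³ × 23.3×10⁻⁶ × 115 = 337.4 kN (compressive).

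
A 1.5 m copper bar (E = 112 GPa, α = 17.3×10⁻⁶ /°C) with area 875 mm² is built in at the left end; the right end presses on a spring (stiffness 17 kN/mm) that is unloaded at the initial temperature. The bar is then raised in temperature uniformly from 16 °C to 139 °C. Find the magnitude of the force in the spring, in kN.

If the spring were absent the bar would lengthen by αΔT L = 17.3×10⁻⁶ × 123 × 1500 = 3.192 mm.
With a force P in the spring, the elastic change of the bar is PL/(AE) and that of the spring is P/k; compatibility requires their sum to equal δ_free.
P [ L/(AE) + 1/k ] = δ_free → P [ 1500/(875×112×10³) + 1/(17×10³) ] = 3.192.
P = 3.192 / 7.413×10⁻⁵ = 43060 N.

P ≈ 43.1 kN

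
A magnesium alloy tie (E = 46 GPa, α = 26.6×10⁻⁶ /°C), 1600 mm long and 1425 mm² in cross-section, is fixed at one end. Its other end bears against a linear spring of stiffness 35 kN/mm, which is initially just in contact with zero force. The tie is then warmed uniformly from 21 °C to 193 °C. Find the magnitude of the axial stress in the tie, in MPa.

σ ≈ 97 MPa (compressive)

The unrestrained thermal change is αΔT L = 26.6×10⁻⁶ × 172 × 1600 = 7.32 mm.
Let P be the compressive force at the spring. The tie shortens elastically by PL/(AE) and the spring compresses by P/k; together these equal δ_free.
So P = δ_free / [L/(AE) + 1/k] = 7.32 / [ 1600/(1425×46×10³) + 1/(35×10³) ].
P = 7.32 / 5.298×10⁻⁵ = 138200 N.
σ = P/A = 138200/1425 = 96.96 MPa.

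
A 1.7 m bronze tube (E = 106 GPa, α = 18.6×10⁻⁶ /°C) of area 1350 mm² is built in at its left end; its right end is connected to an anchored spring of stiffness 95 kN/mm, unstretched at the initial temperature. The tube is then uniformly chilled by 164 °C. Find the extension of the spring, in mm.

If the spring were absent the tube would shorten by αΔT L = 18.6×10⁻⁶ × 164 × 1700 = 5.186 mm.
Let P be the tensile force in the spring. The tube extends elastically by PL/(AE) and the spring stretches by P/k; together these equal δ_free.
P [ L/(AE) + 1/k ] = δ_free → P [ 1700/(1350×106×10³) + 1/(95×10³) ] = 5.186.
P = 5.186 / 2.241×10⁻⁵ = 231400 N.
Spring extension = P/k = 231400/(95×10³) = 2.436 mm.

δ ≈ 2.44 mm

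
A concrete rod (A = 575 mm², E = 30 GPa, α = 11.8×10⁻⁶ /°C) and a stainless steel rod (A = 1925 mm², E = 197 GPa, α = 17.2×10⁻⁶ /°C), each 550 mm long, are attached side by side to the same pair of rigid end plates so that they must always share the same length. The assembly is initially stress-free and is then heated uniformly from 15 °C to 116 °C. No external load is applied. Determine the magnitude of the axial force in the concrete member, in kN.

Both members must finish at the same length. With the larger α, the stainless steel tends to over-expand; the plates restrain it, putting the stainless steel in compression and the concrete in tension. With no external load the two internal forces are equal and opposite, magnitude P.
Compatibility of the two members (thermal + elastic change equal): (α₁ − α₂)ΔT = P·[1/(A₁E₁) + 1/(A₂E₂)].
|α₁ − α₂|·ΔT = 5.4×10⁻⁶ × 101 = 0.0005454.
1/(A₁E₁) + 1/(A₂E₂) = 1/(575×30×10³) + 1/(1925×197×10³) = 6.061×10⁻⁸ N⁻¹.
So P = 0.0005454 / 6.061×10⁻⁸ = 8.999 kN.

P ≈ 9 kN (tensile in the concrete)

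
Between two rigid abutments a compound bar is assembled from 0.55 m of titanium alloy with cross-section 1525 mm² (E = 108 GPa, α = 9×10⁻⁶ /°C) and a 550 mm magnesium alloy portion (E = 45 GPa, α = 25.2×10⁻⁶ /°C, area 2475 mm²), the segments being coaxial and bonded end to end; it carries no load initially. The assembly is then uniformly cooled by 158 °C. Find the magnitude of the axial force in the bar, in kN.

With the walls removed the bar would change length by δ_free = Σ αᵢΔT Lᵢ = 9×10⁻⁶×158×550 + 25.2×10⁻⁶×158×550 = 2.972 mm.
The rigid supports impose zero overall length change; the single axial force P common to all segments must satisfy P Σ Lᵢ/(AᵢEᵢ) = δ_free.
The series flexibility is Σ Lᵢ/(AᵢEᵢ) = 550/(1525×108×10³) + 550/(2475×45×10³) = 8.278×10⁻⁶ mm/N.
Hence P = δ_free / Σ(L/AE) = 2.972/8.278×10⁻⁶ = 359 kN (tensile).

P ≈ 359 kN (tensile)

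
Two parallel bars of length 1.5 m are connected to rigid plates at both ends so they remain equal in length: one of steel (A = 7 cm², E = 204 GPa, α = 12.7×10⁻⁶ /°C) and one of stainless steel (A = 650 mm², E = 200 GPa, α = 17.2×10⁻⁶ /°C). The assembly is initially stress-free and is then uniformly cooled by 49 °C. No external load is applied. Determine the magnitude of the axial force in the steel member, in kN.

P ≈ 15 kN (compressive in the steel)

Both members must finish at the same length. With the larger α, the stainless steel tends to over-contract; the plates restrain it, putting the stainless steel in tension and the steel in compression. With no external load the two internal forces are equal and opposite, magnitude P.
Equating the net (thermal + elastic) strains gives |α₁ − α₂|·ΔT = P·[1/(A₁E₁) + 1/(A₂E₂)].
|α₁ − α₂|·ΔT = 4.5×10⁻⁶ × 49 = 0.0002205.
1/(A₁E₁) + 1/(A₂E₂) = 1/(700×204×10³) + 1/(650×200×10³) = 1.47×10⁻⁸ N⁻¹.
P = 0.0002205 / 1.47×10⁻⁸ = 15000 N = 15 kN.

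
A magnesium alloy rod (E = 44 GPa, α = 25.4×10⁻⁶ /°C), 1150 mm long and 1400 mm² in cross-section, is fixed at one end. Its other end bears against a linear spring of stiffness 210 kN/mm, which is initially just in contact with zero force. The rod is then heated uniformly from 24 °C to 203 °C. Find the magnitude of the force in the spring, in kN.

If the spring were absent the rod would lengthen by αΔT L = 25.4×10⁻⁶ × 179 × 1150 = 5.229 mm.
With a force P in the spring, the elastic change of the rod is PL/(AE) and that of the spring is P/k; compatibility requires their sum to equal δ_free.
P [ L/(AE) + 1/k ] = δ_free → P [ 1150/(1400×44×10³) + 1/(210×10³) ] = 5.229.
P = 5.229 / 2.343×10⁻⁵ = 223200 N.

P ≈ 223 kN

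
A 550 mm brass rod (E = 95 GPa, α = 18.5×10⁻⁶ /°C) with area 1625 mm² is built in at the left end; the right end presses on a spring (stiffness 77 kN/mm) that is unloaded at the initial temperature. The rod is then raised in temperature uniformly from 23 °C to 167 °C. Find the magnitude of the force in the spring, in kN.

The unrestrained thermal change is αΔT L = 18.5×10⁻⁶ × 144 × 550 = 1.465 mm.
With a force P in the spring, the elastic change of the rod is PL/(AE) and that of the spring is P/k; compatibility requires their sum to equal δ_free.
P [ L/(AE) + 1/k ] = δ_free → P [ 550/(1625×95×10³) + 1/(77×10³) ] = 1.465.
P = 1.465 / 1.655×10⁻⁵ = 88530 N.

P ≈ 88.5 kN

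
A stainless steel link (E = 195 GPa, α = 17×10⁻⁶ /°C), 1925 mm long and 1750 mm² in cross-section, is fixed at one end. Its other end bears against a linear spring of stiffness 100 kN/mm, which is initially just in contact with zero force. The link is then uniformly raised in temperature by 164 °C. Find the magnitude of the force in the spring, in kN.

Free thermal expansion: δ_free = αΔT L = 17×10⁻⁶ × 164 × 1925 = 5.367 mm.
Let P be the compressive force at the spring. The link shortens elastically by PL/(AE) and the spring compresses by P/k; together these equal δ_free.
P [ L/(AE) + 1/k ] = δ_free → P [ 1925/(1750×195×10³) + 1/(100×10³) ] = 5.367.
P = 5.367 / 1.564×10⁻⁵ = 343100 N.

P ≈ 343 kN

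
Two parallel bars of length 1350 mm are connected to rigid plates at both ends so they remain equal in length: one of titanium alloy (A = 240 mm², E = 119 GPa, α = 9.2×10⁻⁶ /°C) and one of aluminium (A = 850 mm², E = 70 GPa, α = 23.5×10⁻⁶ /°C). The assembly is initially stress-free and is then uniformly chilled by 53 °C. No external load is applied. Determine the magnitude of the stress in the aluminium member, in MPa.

The aluminium has the larger α, so on cooling it would change length more than the titanium alloy if both were free. The rigid plates force a common final length, so the aluminium is put into tension and the titanium alloy into compression, with equal and opposite forces P (no external load).
Compatibility of the two members (thermal + elastic change equal): (α₁ − α₂)ΔT = P·[1/(A₁E₁) + 1/(A₂E₂)].
|α₁ − α₂|·ΔT = 14.3×10⁻⁶ × 53 = 0.0007579.
1/(A₁E₁) + 1/(A₂E₂) = 1/(240×119×10³) + 1/(850×70×10³) = 5.182×10⁻⁸ N⁻¹.
So P = 0.0007579 / 5.182×10⁻⁸ = 14.63 kN.
σ_{aluminium} = P/A₂ = 14630/850 = 17.21 MPa, tensile.

σ ≈ 17.2 MPa (tensile)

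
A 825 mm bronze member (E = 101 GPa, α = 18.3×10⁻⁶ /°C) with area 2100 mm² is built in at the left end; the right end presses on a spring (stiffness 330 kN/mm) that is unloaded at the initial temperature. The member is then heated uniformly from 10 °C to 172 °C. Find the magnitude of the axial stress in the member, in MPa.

σ ≈ 168 MPa (compressive)

The unrestrained thermal change is αΔT L = 18.3×10⁻⁶ × 162 × 825 = 2.446 mm.
Let P be the compressive force at the spring. The member shortens elastically by PL/(AE) and the spring compresses by P/k; together these equal δ_free.
So P = δ_free / [L/(AE) + 1/k] = 2.446 / [ 825/(2100×101×10³) + 1/(330×10³) ].
P = 2.446 / 6.92×10⁻⁶ = 353400 N.
σ = P/A = 353400/2100 = 168.3 MPa.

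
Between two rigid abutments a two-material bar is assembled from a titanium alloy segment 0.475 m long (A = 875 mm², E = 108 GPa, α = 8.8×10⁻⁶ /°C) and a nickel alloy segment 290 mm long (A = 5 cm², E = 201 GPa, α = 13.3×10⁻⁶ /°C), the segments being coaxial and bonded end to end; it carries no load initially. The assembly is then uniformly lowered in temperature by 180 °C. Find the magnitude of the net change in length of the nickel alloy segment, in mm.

Free thermal contraction of the whole bar: Σ αᵢΔT Lᵢ = 8.8×10⁻⁶×180×475 + 13.3×10⁻⁶×180×290 = 1.447 mm.
The walls prevent any net length change, so an axial force P (same in every segment) develops. Compatibility: P · Σ Lᵢ/(AᵢEᵢ) = δ_free.
The series flexibility is Σ Lᵢ/(AᵢEᵢ) = 475/(875×108×10³) + 290/(500×201×10³) = 7.912×10⁻⁶ mm/N.
P = 1.447 / 7.912×10⁻⁶ = 182800 N = 182.8 kN, tensile.
For the nickel alloy segment, free thermal change = 13.3×10⁻⁶×180×290 = 0.6943 mm and elastic change from P = 182800×290/(500×201×10³) = 0.5276 mm; these oppose, so the net change is 0.167 mm (segment shortens).

|ΔL| ≈ 0.167 mm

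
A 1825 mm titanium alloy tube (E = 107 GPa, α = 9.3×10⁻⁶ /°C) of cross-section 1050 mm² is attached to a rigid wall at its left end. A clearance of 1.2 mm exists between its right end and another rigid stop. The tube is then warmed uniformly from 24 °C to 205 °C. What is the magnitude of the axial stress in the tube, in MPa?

σ ≈ 110 MPa (compressive)

Free thermal elongation = αΔT L = 9.3×10⁻⁶ × 181 × 1825 = 3.072 mm.
This exceeds the 1.2 mm gap, so the wall pushes back. The portion of expansion that must be recovered elastically is δ_free − gap = 3.072 − 1.2 = 1.872 mm.
Compatibility: PL/(AE) = 1.872 mm, so σ = P/A = E × (1.872/1825) = 109.8 MPa.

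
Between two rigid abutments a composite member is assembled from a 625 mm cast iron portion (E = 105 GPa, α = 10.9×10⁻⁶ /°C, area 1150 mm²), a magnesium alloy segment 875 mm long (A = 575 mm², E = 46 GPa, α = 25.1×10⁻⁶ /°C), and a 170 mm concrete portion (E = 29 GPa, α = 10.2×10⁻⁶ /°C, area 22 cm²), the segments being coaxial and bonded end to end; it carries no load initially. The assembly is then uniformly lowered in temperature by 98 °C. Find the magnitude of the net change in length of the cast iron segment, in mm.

If the supports were absent, the total length change would be Σ αᵢΔT Lᵢ = 10.9×10⁻⁶×98×625 + 25.1×10⁻⁶×98×875 + 10.2×10⁻⁶×98×170 = 2.99 mm.
Since the ends are fixed, an axial force P builds up, equal in every segment, with P · Σ Lᵢ/(AᵢEᵢ) = δ_free.
The series flexibility is Σ Lᵢ/(AᵢEᵢ) = 625/(1150×105×10³) + 875/(575×46×10³) + 170/(2200×29×10³) = 4.092×10⁻⁵ mm/N.
So P = 2.99 / 4.092×10⁻⁵ = 73.06 kN, tensile.
For the cast iron segment, free thermal change = 10.9×10⁻⁶×98×625 = 0.6676 mm and elastic change from P = 73060×625/(1150×105×10³) = 0.3782 mm; these oppose, so the net change is 0.289 mm (segment shortens).

|ΔL| ≈ 0.289 mm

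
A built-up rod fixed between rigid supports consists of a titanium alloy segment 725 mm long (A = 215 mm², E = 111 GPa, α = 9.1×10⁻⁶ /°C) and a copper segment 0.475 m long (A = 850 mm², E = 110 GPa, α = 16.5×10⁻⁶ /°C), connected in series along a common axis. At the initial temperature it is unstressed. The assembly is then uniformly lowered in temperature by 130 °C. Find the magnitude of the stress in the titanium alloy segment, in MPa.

σ ≈ 246 MPa (tensile)

With the walls removed the bar would change length by δ_free = Σ αᵢΔT Lᵢ = 9.1×10⁻⁶×130×725 + 16.5×10⁻⁶×130×475 = 1.877 mm.
The walls prevent any net length change, so an axial force P (same in every segment) develops. Compatibility: P · Σ Lᵢ/(AᵢEᵢ) = δ_free.
The series flexibility is Σ Lᵢ/(AᵢEᵢ) = 725/(215×111×10³) + 475/(850×110×10³) = 3.546×10⁻⁵ mm/N.
P = 1.877 / 3.546×10⁻⁵ = 52920 N = 52.92 kN, tensile.
σ_{titanium alloy} = P / A = 52920 / 215 = 246.1 MPa.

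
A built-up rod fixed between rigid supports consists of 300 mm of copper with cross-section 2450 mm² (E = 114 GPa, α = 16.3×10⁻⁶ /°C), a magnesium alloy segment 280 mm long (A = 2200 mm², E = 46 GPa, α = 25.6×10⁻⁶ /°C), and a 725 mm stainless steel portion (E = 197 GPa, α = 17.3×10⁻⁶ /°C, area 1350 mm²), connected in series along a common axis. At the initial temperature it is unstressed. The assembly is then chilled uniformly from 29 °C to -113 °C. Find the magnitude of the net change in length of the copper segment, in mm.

Free thermal contraction of the whole bar: Σ αᵢΔT Lᵢ = 16.3×10⁻⁶×142×300 + 25.6×10⁻⁶×142×280 + 17.3×10⁻⁶×142×725 = 3.493 mm.
Since the ends are fixed, an axial force P builds up, equal in every segment, with P · Σ Lᵢ/(AᵢEᵢ) = δ_free.
The series flexibility is Σ Lᵢ/(AᵢEᵢ) = 300/(2450×114×10³) + 280/(2200×46×10³) + 725/(1350×197×10³) = 6.567×10⁻⁶ mm/N.
So P = 3.493 / 6.567×10⁻⁶ = 531.9 kN, tensile.
For the copper segment, free thermal change = 16.3×10⁻⁶×142×300 = 0.6944 mm and elastic change from P = 531900×300/(2450×114×10³) = 0.5714 mm; these oppose, so the net change is 0.123 mm (segment shortens).

|ΔL| ≈ 0.123 mm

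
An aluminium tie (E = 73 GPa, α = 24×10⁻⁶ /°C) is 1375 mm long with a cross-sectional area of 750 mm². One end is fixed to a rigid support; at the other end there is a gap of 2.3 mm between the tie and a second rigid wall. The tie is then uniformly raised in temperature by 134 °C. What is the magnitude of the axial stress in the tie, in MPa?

σ ≈ 113 MPa (compressive)

Unrestrained expansion: δ_free = αΔT L = 24×10⁻⁶ × 134 × 1375 = 4.422 mm.
This exceeds the 2.3 mm gap, so the wall pushes back. The portion of expansion that must be recovered elastically is δ_free − gap = 4.422 − 2.3 = 2.122 mm.
So σ = E(δ_free − g)/L = 73×10³ × 2.122/1375 = 112.7 MPa.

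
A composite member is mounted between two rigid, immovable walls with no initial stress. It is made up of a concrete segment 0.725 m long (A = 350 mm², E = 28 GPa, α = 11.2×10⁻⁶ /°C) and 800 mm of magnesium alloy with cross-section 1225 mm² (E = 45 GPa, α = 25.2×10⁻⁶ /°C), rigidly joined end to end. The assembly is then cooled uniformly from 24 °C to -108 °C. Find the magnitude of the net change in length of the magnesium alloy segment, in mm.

|ΔL| ≈ 2.05 mm

Free thermal contraction of the whole bar: Σ αᵢΔT Lᵢ = 11.2×10⁻⁶×132×725 + 25.2×10⁻⁶×132×800 = 3.733 mm.
Since the ends are fixed, an axial force P builds up, equal in every segment, with P · Σ Lᵢ/(AᵢEᵢ) = δ_free.
The series flexibility is Σ Lᵢ/(AᵢEᵢ) = 725/(350×28×10³) + 800/(1225×45×10³) = 8.849×10⁻⁵ mm/N.
So P = 3.733 / 8.849×10⁻⁵ = 42.18 kN, tensile.
For the magnesium alloy segment, free thermal change = 25.2×10⁻⁶×132×800 = 2.661 mm and elastic change from P = 42180×800/(1225×45×10³) = 0.6122 mm; these oppose, so the net change is 2.05 mm (segment shortens).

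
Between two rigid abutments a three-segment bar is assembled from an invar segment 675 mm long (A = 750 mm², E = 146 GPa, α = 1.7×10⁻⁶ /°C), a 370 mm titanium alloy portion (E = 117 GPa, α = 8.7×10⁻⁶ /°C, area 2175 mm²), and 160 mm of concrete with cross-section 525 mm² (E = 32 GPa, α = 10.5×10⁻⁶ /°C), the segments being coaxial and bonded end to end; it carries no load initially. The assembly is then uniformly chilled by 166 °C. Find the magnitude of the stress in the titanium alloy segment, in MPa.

σ ≈ 26.9 MPa (tensile)

With the walls removed the bar would change length by δ_free = Σ αᵢΔT Lᵢ = 1.7×10⁻⁶×166×675 + 8.7×10⁻⁶×166×370 + 10.5×10⁻⁶×166×160 = 1.004 mm.
Since the ends are fixed, an axial force P builds up, equal in every segment, with P · Σ Lᵢ/(AᵢEᵢ) = δ_free.
The series flexibility is Σ Lᵢ/(AᵢEᵢ) = 675/(750×146×10³) + 370/(2175×117×10³) + 160/(525×32×10³) = 1.714×10⁻⁵ mm/N.
P = 1.004 / 1.714×10⁻⁵ = 58550 N = 58.55 kN, tensile.
σ_{titanium alloy} = P / A = 58550 / 2175 = 26.92 MPa.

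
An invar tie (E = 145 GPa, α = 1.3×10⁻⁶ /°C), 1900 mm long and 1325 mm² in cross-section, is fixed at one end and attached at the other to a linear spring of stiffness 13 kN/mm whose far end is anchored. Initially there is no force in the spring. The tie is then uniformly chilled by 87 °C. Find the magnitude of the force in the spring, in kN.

P ≈ 2.48 kN

The unrestrained thermal change is αΔT L = 1.3×10⁻⁶ × 87 × 1900 = 0.2149 mm.
Let P be the tensile force in the spring. The tie extends elastically by PL/(AE) and the spring stretches by P/k; together these equal δ_free.
P [ L/(AE) + 1/k ] = δ_free → P [ 1900/(1325×145×10³) + 1/(13×10³) ] = 0.2149.
P = 0.2149 / 8.681×10⁻⁵ = 2475 N.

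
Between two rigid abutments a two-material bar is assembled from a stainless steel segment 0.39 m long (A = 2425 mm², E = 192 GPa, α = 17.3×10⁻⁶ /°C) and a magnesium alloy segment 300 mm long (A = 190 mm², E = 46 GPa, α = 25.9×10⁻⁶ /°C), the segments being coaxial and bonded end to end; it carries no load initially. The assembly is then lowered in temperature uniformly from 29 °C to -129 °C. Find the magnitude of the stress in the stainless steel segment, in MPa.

σ ≈ 26.9 MPa (tensile)

With the walls removed the bar would change length by δ_free = Σ αᵢΔT Lᵢ = 17.3×10⁻⁶×158×390 + 25.9×10⁻⁶×158×300 = 2.294 mm.
Since the ends are fixed, an axial force P builds up, equal in every segment, with P · Σ Lᵢ/(AᵢEᵢ) = δ_free.
Σ Lᵢ/(AᵢEᵢ) = 390/(2425×192×10³) + 300/(190×46×10³) = 3.516×10⁻⁵ mm/N.
Hence P = δ_free / Σ(L/AE) = 2.294/3.516×10⁻⁵ = 65.23 kN (tensile).
σ_{stainless steel} = P / A = 65230 / 2425 = 26.9 MPa.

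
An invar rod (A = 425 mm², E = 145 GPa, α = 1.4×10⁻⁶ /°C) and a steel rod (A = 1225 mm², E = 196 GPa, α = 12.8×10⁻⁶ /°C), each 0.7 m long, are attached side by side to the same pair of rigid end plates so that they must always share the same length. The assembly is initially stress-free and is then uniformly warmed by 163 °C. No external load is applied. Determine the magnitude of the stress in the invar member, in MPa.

σ ≈ 214 MPa (tensile)

The steel has the larger α, so on heating it would change length more than the invar if both were free. The rigid plates force a common final length, so the steel is put into compression and the invar into tension, with equal and opposite forces P (no external load).
Equating the net (thermal + elastic) strains gives |α₁ − α₂|·ΔT = P·[1/(A₁E₁) + 1/(A₂E₂)].
|α₁ − α₂|·ΔT = 11.4×10⁻⁶ × 163 = 0.001858.
1/(A₁E₁) + 1/(A₂E₂) = 1/(425×145×10³) + 1/(1225×196×10³) = 2.039×10⁻⁸ N⁻¹.
P = 0.001858 / 2.039×10⁻⁸ = 91120 N = 91.12 kN.
σ_{invar} = P/A₁ = 91120/425 = 214.4 MPa, tensile.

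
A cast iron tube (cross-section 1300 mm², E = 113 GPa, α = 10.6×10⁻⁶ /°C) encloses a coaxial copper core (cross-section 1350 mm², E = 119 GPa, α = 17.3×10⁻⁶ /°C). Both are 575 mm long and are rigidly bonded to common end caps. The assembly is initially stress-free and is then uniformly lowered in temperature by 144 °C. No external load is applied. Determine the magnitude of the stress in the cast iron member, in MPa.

σ ≈ 56.9 MPa (compressive)

Both members must finish at the same length. With the larger α, the copper tends to over-contract; the plates restrain it, putting the copper in tension and the cast iron in compression. With no external load the two internal forces are equal and opposite, magnitude P.
Equating the net (thermal + elastic) strains gives |α₁ − α₂|·ΔT = P·[1/(A₁E₁) + 1/(A₂E₂)].
|α₁ − α₂|·ΔT = 6.7×10⁻⁶ × 144 = 0.0009648.
1/(A₁E₁) + 1/(A₂E₂) = 1/(1300×113×10³) + 1/(1350×119×10³) = 1.303×10⁻⁸ N⁻¹.
So P = 0.0009648 / 1.303×10⁻⁸ = 74.03 kN.
σ_{cast iron} = P/A₁ = 74030/1300 = 56.95 MPa, compressive.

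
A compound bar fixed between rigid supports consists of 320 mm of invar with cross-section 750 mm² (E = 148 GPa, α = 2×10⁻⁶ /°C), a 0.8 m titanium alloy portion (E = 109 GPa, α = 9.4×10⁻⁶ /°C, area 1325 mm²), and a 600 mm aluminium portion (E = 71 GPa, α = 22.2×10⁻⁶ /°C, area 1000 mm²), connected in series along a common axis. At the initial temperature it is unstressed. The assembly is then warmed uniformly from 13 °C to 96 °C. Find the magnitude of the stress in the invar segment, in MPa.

With the walls removed the bar would change length by δ_free = Σ αᵢΔT Lᵢ = 2×10⁻⁶×83×320 + 9.4×10⁻⁶×83×800 + 22.2×10⁻⁶×83×600 = 1.783 mm.
The rigid supports impose zero overall length change; the single axial force P common to all segments must satisfy P Σ Lᵢ/(AᵢEᵢ) = δ_free.
The series flexibility is Σ Lᵢ/(AᵢEᵢ) = 320/(750×148×10³) + 800/(1325×109×10³) + 600/(1000×71×10³) = 1.687×10⁻⁵ mm/N.
Hence P = δ_free / Σ(L/AE) = 1.783/1.687×10⁻⁵ = 105.7 kN (compressive).
σ_{invar} = P / A = 105700 / 750 = 140.9 MPa.

σ ≈ 141 MPa (compressive)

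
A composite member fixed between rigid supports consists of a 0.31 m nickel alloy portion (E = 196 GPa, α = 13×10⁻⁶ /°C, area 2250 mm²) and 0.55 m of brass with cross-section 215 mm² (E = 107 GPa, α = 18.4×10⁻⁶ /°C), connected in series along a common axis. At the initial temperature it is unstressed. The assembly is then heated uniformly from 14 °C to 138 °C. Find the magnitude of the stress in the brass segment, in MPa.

σ ≈ 332 MPa (compressive)

With the walls removed the bar would change length by δ_free = Σ αᵢΔT Lᵢ = 13×10⁻⁶×124×310 + 18.4×10⁻⁶×124×550 = 1.755 mm.
The walls prevent any net length change, so an axial force P (same in every segment) develops. Compatibility: P · Σ Lᵢ/(AᵢEᵢ) = δ_free.
Σ Lᵢ/(AᵢEᵢ) = 310/(2250×196×10³) + 550/(215×107×10³) = 2.461×10⁻⁵ mm/N.
Hence P = δ_free / Σ(L/AE) = 1.755/2.461×10⁻⁵ = 71.29 kN (compressive).
σ_{brass} = P / A = 71290 / 215 = 331.6 MPa.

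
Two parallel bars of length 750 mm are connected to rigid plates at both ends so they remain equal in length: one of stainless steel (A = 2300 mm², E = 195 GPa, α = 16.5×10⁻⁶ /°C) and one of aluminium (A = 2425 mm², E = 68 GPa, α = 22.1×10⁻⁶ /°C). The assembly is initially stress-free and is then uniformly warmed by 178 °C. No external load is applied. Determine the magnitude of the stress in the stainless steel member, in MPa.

σ ≈ 52.3 MPa (tensile)

Both members must finish at the same length. With the larger α, the aluminium tends to over-expand; the plates restrain it, putting the aluminium in compression and the stainless steel in tension. With no external load the two internal forces are equal and opposite, magnitude P.
Equating the net (thermal + elastic) strains gives |α₁ − α₂|·ΔT = P·[1/(A₁E₁) + 1/(A₂E₂)].
|α₁ − α₂|·ΔT = 5.6×10⁻⁶ × 178 = 0.0009968.
1/(A₁E₁) + 1/(A₂E₂) = 1/(2300×195×10³) + 1/(2425×68×10³) = 8.294×10⁻⁹ N⁻¹.
So P = 0.0009968 / 8.294×10⁻⁹ = 120.2 kN.
σ_{stainless steel} = P/A₁ = 120200/2300 = 52.25 MPa, tensile.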